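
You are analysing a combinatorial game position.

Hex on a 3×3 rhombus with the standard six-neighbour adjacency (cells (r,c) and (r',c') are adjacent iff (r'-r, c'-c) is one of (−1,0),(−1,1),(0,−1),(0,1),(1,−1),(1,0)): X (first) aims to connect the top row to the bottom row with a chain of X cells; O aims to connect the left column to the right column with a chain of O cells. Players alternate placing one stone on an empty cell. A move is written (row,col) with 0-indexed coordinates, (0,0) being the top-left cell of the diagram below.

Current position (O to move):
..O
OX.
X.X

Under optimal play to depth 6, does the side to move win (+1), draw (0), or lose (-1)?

value(..O/OX./X.X, O) = +1

ply 1, O at ..O/OX./X.X | (0,0)=-1→O.O/OX./X.X; (0,1)=+1→.OO/OX./X.X*; (1,2)=-1→..O/OXO/X.X; (2,1)=-1→..O/OX./XOX
ply 2: .OO/OX./X.X is terminal -1 (X); from ..O/OX./X.X depth 6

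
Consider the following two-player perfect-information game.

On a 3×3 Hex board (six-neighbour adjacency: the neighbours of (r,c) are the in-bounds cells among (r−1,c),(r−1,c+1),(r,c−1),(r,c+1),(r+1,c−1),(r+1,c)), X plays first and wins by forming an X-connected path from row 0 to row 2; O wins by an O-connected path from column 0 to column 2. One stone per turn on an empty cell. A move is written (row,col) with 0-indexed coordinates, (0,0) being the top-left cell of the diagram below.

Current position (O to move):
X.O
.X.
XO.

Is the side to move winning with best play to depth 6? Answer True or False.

O winning at [X.O/.X./XO.]: False

p1 O@[X.O/.X./XO.]: (0,1)[XOO/.X./XO.]-1* (1,0)[X.O/OX./XO.]-1 (1,2)[X.O/.XO/XO.]-1 (2,2)[X.O/.X./XOO]-1
p2 X@[XOO/.X./XO.]: (1,0)[XOO/XX./XO.]+1* (1,2)[XOO/.XX/XO.]-1 (2,2)[XOO/.X./XOX]-1
p3 O@[XOO/XX./XO.] terminal -1; root [X.O/.X./XO.] d6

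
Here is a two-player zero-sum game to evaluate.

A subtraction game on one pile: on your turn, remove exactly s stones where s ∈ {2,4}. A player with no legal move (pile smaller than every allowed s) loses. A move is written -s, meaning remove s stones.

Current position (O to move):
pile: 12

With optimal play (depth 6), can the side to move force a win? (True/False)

[12] O move#1: -2:-1/10*, -4:-1/8
[10] X move#2: -2:-1/8, -4:+1/6*
[6] O move#3: -2:-1/4*, -4:-1/2
[4] X move#4: -2:-1/2, -4:+1/0*
[0] end (terminal -1, O#5); searched 12 to 6

O winning at [12]: False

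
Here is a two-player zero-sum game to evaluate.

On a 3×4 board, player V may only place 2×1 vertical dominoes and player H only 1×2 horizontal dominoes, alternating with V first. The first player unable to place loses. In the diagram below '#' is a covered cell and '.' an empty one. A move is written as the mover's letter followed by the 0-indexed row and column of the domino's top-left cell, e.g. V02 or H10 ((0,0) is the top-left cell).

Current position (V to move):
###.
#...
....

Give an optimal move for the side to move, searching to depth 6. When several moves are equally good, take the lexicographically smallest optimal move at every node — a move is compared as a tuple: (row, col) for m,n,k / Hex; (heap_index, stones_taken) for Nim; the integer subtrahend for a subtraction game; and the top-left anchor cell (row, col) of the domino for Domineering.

V's best at [###./#.../....]: V12

p1 V@[###./#.../....]: V03[####/#..#/....]-1 V11[###./##../.#..]-1 V12[###./#.#./..#.]+1* V13[###./#..#/...#]-1
p2 H@[###./#.#./..#.]: H20[###./#.#./###.]-1*
p3 V@[###./#.#./###.]: V03[####/#.##/###.]+1* V13[###./#.##/####]+1
p4 H@[####/#.##/###.] terminal -1; root [###./#.../....] d6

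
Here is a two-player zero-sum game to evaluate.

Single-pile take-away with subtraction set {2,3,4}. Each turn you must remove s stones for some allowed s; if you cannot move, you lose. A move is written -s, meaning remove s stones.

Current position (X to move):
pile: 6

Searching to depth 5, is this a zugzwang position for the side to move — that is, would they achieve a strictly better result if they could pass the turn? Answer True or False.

ply 1, X at 6 | -2=-1→4*; -3=-1→3; -4=-1→2
ply 2, O at 4 | -2=-1→2; -3=+1→1*; -4=+1→0
ply 3: 1 is terminal -1 (X); from 6 depth 5
if X skipped the turn, O would face:
~ ply 1, O at 6 | -2=-1→4*; -3=-1→3; -4=-1→2
~ ply 2, X at 4 | -2=-1→2; -3=+1→1*; -4=+1→0
~ ply 3: 1 is terminal -1 (O); from 6 depth 5
compare (X): move=-1 vs pass=+1

zugzwang(6, X) = True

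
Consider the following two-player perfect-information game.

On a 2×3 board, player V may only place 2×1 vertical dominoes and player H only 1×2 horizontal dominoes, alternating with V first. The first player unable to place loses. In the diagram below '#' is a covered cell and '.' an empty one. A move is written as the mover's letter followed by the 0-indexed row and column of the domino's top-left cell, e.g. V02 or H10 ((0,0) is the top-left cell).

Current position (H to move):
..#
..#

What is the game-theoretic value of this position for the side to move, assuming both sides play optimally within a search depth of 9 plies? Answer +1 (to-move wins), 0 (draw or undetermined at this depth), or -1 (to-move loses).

value(..#/..#, H) = +1

[..#/..#] H move#1: H00:+1/###/..#*, H10:+1/..#/###
[###/..#] end (terminal -1, V#2); searched ..#/..# to 9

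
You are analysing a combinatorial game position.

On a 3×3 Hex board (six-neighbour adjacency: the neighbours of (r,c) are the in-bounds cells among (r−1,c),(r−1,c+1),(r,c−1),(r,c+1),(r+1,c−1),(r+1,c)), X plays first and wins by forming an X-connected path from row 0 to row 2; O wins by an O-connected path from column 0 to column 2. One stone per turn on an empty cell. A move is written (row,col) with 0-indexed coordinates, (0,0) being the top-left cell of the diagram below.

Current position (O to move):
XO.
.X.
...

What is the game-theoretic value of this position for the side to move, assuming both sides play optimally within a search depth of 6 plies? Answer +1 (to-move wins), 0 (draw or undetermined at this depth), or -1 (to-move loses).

value(XO./.X./..., O) = -1

[XO./.X./...] O move#1: (0,2):-1/XOO/.X./...*, (1,0):-1/XO./OX./..., (1,2):-1/XO./.XO/..., (2,0):-1/XO./.X./O.., (2,1):-1/XO./.X./.O., (2,2):-1/XO./.X./..O
[XOO/.X./...] X move#2: (1,0):+1/XOO/XX./...*, (1,2):-1/XOO/.XX/..., (2,0):-1/XOO/.X./X.., (2,1):-1/XOO/.X./.X., (2,2):-1/XOO/.X./..X
[XOO/XX./...] O move#3: (1,2):-1/XOO/XXO/...*, (2,0):-1/XOO/XX./O.., (2,1):-1/XOO/XX./.O., (2,2):-1/XOO/XX./..O
[XOO/XXO/...] X move#4: (2,0):+1/XOO/XXO/X..*, (2,1):+1/XOO/XXO/.X., (2,2):+1/XOO/XXO/..X
[XOO/XXO/X..] end (terminal -1, O#5); searched XO./.X./... to 6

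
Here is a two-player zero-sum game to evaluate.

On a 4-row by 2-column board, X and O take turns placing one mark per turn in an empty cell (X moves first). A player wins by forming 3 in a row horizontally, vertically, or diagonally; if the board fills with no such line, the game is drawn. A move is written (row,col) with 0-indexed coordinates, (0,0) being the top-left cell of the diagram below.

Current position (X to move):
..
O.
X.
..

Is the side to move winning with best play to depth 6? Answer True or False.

[../O./X./..] X move#1: (0,0):+0/X./O./X./..*, (0,1):+0/.X/O./X./.., (1,1):+0/../OX/X./.., (2,1):+0/../O./XX/.., (3,0):+0/../O./X./X., (3,1):+0/../O./X./.X
[X./O./X./..] O move#2: (0,1):+0/XO/O./X./..*, (1,1):+0/X./OO/X./.., (2,1):+0/X./O./XO/.., (3,0):+0/X./O./X./O., (3,1):+0/X./O./X./.O
[XO/O./X./..] X move#3: (1,1):+0/XO/OX/X./..*, (2,1):+0/XO/O./XX/.., (3,0):+0/XO/O./X./X., (3,1):+0/XO/O./X./.X
[XO/OX/X./..] O move#4: (2,1):+0/XO/OX/XO/..*, (3,0):+0/XO/OX/X./O., (3,1):+0/XO/OX/X./.O
[XO/OX/XO/..] X move#5: (3,0):+0/XO/OX/XO/X.*, (3,1):+0/XO/OX/XO/.X
[XO/OX/XO/X.] O move#6: (3,1):+0/XO/OX/XO/XO*
[XO/OX/XO/XO] end (terminal +0, X#7); searched ../O./X./.. to 6

X winning at [../O./X./..]: False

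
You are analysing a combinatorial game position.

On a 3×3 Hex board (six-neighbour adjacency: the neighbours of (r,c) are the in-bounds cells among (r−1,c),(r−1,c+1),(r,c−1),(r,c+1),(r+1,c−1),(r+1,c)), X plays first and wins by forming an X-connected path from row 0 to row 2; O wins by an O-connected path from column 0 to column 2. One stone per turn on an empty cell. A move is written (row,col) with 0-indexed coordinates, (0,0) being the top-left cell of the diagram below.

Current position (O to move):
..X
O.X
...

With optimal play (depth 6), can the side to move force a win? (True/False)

[..X/O.X/...] O move#1: (0,0):-1/O.X/O.X/...*, (0,1):-1/.OX/O.X/..., (1,1):-1/..X/OOX/..., (2,0):-1/..X/O.X/O.., (2,1):-1/..X/O.X/.O., (2,2):-1/..X/O.X/..O
[O.X/O.X/...] X move#2: (0,1):+1/OXX/O.X/...*, (1,1):+1/O.X/OXX/..., (2,0):+1/O.X/O.X/X.., (2,1):+1/O.X/O.X/.X., (2,2):+1/O.X/O.X/..X
[OXX/O.X/...] O move#3: (1,1):-1/OXX/OOX/...*, (2,0):-1/OXX/O.X/O.., (2,1):-1/OXX/O.X/.O., (2,2):-1/OXX/O.X/..O
[OXX/OOX/...] X move#4: (2,0):+1/OXX/OOX/X..*, (2,1):+1/OXX/OOX/.X., (2,2):+1/OXX/OOX/..X
[OXX/OOX/X..] O move#5: (2,1):-1/OXX/OOX/XO.*, (2,2):-1/OXX/OOX/X.O
[OXX/OOX/XO.] X move#6: (2,2):+1/OXX/OOX/XOX*
[OXX/OOX/XOX] end (terminal -1, O#7); searched ..X/O.X/... to 6

O winning at [..X/O.X/...]: False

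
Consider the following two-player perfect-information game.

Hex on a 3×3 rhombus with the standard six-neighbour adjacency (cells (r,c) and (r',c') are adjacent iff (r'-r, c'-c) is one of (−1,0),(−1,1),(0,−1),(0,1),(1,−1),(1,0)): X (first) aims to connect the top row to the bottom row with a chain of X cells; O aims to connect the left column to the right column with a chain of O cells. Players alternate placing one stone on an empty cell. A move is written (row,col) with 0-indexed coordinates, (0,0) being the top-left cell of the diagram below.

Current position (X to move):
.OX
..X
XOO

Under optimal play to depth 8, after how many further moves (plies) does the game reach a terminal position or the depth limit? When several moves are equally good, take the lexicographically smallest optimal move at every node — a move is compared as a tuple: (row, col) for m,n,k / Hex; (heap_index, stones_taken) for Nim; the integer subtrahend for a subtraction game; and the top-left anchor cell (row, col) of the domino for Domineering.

p1 X@[.OX/..X/XOO]: (0,0)[XOX/..X/XOO]+1* (1,0)[.OX/X.X/XOO]+1 (1,1)[.OX/.XX/XOO]+1
p2 O@[XOX/..X/XOO]: (1,0)[XOX/O.X/XOO]-1* (1,1)[XOX/.OX/XOO]-1
p3 X@[XOX/O.X/XOO]: (1,1)[XOX/OXX/XOO]+1*
p4 O@[XOX/OXX/XOO] terminal -1; root [.OX/..X/XOO] d8

PV length from [.OX/..X/XOO]: 3 plies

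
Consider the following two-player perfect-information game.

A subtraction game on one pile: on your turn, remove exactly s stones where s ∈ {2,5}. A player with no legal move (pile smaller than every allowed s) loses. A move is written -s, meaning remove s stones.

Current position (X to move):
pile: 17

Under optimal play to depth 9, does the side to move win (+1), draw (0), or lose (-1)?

value(17, X) = +1

p1 X@[17]: -2[15]+1* -5[12]-1
p2 O@[15]: -2[13]-1* -5[10]-1
p3 X@[13]: -2[11]+1* -5[8]+1
p4 O@[11]: -2[9]-1* -5[6]-1
p5 X@[9]: -2[7]+1* -5[4]+1
p6 O@[7]: -2[5]-1* -5[2]-1
p7 X@[5]: -2[3]-1 -5[0]+1*
p8 O@[0] terminal -1; root [17] d9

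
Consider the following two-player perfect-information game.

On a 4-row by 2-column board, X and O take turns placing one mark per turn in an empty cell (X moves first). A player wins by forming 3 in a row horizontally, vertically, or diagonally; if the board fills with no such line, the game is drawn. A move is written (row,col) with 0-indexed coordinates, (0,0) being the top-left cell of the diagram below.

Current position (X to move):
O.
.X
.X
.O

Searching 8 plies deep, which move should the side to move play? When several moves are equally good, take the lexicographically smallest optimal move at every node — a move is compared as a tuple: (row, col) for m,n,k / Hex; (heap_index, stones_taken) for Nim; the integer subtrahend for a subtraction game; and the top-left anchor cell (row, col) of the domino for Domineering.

ply 1, X at O./.X/.X/.O | (0,1)=+1→OX/.X/.X/.O*; (1,0)=+0→O./XX/.X/.O; (2,0)=+0→O./.X/XX/.O; (3,0)=+0→O./.X/.X/XO
ply 2: OX/.X/.X/.O is terminal -1 (O); from O./.X/.X/.O depth 8

X's best at [O./.X/.X/.O]: (0,1)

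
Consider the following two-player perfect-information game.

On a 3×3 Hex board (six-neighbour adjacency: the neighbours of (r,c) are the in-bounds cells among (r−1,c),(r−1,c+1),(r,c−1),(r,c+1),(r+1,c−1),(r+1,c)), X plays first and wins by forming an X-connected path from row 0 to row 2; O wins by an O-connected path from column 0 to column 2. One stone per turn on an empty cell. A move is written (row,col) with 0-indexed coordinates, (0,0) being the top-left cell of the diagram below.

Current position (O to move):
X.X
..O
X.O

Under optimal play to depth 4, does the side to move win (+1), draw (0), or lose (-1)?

value(X.X/..O/X.O, O) = -1

p1 O@[X.X/..O/X.O]: (0,1)[XOX/..O/X.O]-1* (1,0)[X.X/O.O/X.O]-1 (1,1)[X.X/.OO/X.O]-1 (2,1)[X.X/..O/XOO]-1
p2 X@[XOX/..O/X.O]: (1,0)[XOX/X.O/X.O]+1* (1,1)[XOX/.XO/X.O]+1 (2,1)[XOX/..O/XXO]+1
p3 O@[XOX/X.O/X.O] terminal -1; root [X.X/..O/X.O] d4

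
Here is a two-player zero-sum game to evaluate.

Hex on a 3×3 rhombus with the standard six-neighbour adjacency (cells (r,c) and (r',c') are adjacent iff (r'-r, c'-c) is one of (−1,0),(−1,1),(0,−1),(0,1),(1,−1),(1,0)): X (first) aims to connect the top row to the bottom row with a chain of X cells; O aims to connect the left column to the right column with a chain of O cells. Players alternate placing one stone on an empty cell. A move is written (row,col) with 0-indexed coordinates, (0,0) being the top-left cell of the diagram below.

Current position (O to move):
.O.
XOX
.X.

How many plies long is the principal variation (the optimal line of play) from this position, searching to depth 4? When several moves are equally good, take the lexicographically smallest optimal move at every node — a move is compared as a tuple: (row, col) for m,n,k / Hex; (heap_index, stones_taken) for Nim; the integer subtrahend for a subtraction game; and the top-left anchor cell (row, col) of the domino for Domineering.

p1 O@[.O./XOX/.X.]: (0,0)[OO./XOX/.X.]-1 (0,2)[.OO/XOX/.X.]+1* (2,0)[.O./XOX/OX.]-1 (2,2)[.O./XOX/.XO]-1
p2 X@[.OO/XOX/.X.]: (0,0)[XOO/XOX/.X.]-1* (2,0)[.OO/XOX/XX.]-1 (2,2)[.OO/XOX/.XX]-1
p3 O@[XOO/XOX/.X.]: (2,0)[XOO/XOX/OX.]+1* (2,2)[XOO/XOX/.XO]-1
p4 X@[XOO/XOX/OX.] terminal -1; root [.O./XOX/.X.] d4

PV length from [.O./XOX/.X.]: 3 plies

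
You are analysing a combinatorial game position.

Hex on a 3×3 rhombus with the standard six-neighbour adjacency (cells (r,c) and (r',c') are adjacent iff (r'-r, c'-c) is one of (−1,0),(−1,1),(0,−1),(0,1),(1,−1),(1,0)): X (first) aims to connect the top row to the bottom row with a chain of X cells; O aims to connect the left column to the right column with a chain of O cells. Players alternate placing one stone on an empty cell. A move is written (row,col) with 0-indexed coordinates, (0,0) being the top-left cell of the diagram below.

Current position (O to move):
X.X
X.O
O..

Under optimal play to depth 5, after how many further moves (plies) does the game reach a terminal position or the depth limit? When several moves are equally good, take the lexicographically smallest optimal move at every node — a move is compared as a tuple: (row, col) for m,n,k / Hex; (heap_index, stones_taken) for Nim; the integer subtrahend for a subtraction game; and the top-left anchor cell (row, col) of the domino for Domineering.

ply 1, O at X.X/X.O/O.. | (0,1)=+1→XOX/X.O/O..*; (1,1)=+1→X.X/XOO/O..; (2,1)=+1→X.X/X.O/OO.; (2,2)=+1→X.X/X.O/O.O
ply 2, X at XOX/X.O/O.. | (1,1)=-1→XOX/XXO/O..*; (2,1)=-1→XOX/X.O/OX.; (2,2)=-1→XOX/X.O/O.X
ply 3, O at XOX/XXO/O.. | (2,1)=+1→XOX/XXO/OO.*; (2,2)=-1→XOX/XXO/O.O
ply 4: XOX/XXO/OO. is terminal -1 (X); from X.X/X.O/O.. depth 5

PV length from [X.X/X.O/O..]: 3 plies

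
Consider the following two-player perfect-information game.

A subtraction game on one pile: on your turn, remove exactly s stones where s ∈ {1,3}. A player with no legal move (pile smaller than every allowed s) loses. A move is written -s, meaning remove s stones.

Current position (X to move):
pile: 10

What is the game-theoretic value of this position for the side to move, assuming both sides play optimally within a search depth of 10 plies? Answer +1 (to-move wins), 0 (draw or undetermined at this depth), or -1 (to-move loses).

value(10, X) = -1

[10] X move#1: -1:-1/9*, -3:-1/7
[9] O move#2: -1:+1/8*, -3:+1/6
[8] X move#3: -1:-1/7*, -3:-1/5
[7] O move#4: -1:+1/6*, -3:+1/4
[6] X move#5: -1:-1/5*, -3:-1/3
[5] O move#6: -1:+1/4*, -3:+1/2
[4] X move#7: -1:-1/3*, -3:-1/1
[3] O move#8: -1:+1/2*, -3:+1/0
[2] X move#9: -1:-1/1*
[1] O move#10: -1:+1/0*
[0] end (terminal -1, X#11); searched 10 to 10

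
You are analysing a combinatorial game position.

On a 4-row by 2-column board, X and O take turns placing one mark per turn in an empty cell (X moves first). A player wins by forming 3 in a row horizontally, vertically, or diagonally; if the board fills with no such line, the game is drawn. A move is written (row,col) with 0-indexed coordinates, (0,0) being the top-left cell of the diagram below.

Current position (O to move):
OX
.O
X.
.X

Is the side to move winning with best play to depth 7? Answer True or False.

O winning at [OX/.O/X./.X]: False

ply 1, O at OX/.O/X./.X | (1,0)=+0→OX/OO/X./.X*; (2,1)=+0→OX/.O/XO/.X; (3,0)=+0→OX/.O/X./OX
ply 2, X at OX/OO/X./.X | (2,1)=+0→OX/OO/XX/.X*; (3,0)=+0→OX/OO/X./XX
ply 3, O at OX/OO/XX/.X | (3,0)=+0→OX/OO/XX/OX*
ply 4: OX/OO/XX/OX is terminal +0 (X); from OX/.O/X./.X depth 7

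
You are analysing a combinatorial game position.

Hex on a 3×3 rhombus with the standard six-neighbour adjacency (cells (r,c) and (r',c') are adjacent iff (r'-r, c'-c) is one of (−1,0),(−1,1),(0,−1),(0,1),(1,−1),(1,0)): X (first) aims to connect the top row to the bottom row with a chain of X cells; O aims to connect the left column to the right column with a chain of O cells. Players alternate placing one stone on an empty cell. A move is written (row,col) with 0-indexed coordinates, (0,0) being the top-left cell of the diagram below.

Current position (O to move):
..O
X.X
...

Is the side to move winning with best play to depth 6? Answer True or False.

p1 O@[..O/X.X/...]: (0,0)[O.O/X.X/...]-1* (0,1)[.OO/X.X/...]-1 (1,1)[..O/XOX/...]-1 (2,0)[..O/X.X/O..]-1 (2,1)[..O/X.X/.O.]-1 (2,2)[..O/X.X/..O]-1
p2 X@[O.O/X.X/...]: (0,1)[OXO/X.X/...]+1* (1,1)[O.O/XXX/...]-1 (2,0)[O.O/X.X/X..]-1 (2,1)[O.O/X.X/.X.]-1 (2,2)[O.O/X.X/..X]-1
p3 O@[OXO/X.X/...]: (1,1)[OXO/XOX/...]-1* (2,0)[OXO/X.X/O..]-1 (2,1)[OXO/X.X/.O.]-1 (2,2)[OXO/X.X/..O]-1
p4 X@[OXO/XOX/...]: (2,0)[OXO/XOX/X..]+1* (2,1)[OXO/XOX/.X.]-1 (2,2)[OXO/XOX/..X]-1
p5 O@[OXO/XOX/X..] terminal -1; root [..O/X.X/...] d6

O winning at [..O/X.X/...]: False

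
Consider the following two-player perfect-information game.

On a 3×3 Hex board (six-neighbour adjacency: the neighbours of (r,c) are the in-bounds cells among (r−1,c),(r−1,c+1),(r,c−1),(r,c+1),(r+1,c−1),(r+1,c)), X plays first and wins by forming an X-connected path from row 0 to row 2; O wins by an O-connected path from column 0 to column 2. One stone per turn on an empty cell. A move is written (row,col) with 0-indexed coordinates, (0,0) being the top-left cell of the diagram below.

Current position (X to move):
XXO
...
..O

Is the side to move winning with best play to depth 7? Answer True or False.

X winning at [XXO/.../..O]: True

[XXO/.../..O] X move#1: (1,0):-1/XXO/X../..O, (1,1):+1/XXO/.X./..O*, (1,2):-1/XXO/..X/..O, (2,0):+1/XXO/.../X.O, (2,1):-1/XXO/.../.XO
[XXO/.X./..O] O move#2: (1,0):-1/XXO/OX./..O*, (1,2):-1/XXO/.XO/..O, (2,0):-1/XXO/.X./O.O, (2,1):-1/XXO/.X./.OO
[XXO/OX./..O] X move#3: (1,2):+1/XXO/OXX/..O*, (2,0):+1/XXO/OX./X.O, (2,1):+1/XXO/OX./.XO
[XXO/OXX/..O] O move#4: (2,0):-1/XXO/OXX/O.O*, (2,1):-1/XXO/OXX/.OO
[XXO/OXX/O.O] X move#5: (2,1):+1/XXO/OXX/OXO*
[XXO/OXX/OXO] end (terminal -1, O#6); searched XXO/.../..O to 7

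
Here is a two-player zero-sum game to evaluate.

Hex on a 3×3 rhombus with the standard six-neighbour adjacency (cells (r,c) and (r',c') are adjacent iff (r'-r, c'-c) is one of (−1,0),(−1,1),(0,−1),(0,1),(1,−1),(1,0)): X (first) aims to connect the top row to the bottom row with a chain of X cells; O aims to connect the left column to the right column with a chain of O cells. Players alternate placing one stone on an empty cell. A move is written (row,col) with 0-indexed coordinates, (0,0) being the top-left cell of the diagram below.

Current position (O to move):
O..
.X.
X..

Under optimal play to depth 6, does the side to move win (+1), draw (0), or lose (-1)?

[O../.X./X..] O move#1: (0,1):-1/OO./.X./X..*, (0,2):-1/O.O/.X./X.., (1,0):-1/O../OX./X.., (1,2):-1/O../.XO/X.., (2,1):-1/O../.X./XO., (2,2):-1/O../.X./X.O
[OO./.X./X..] X move#2: (0,2):+1/OOX/.X./X..*, (1,0):-1/OO./XX./X.., (1,2):-1/OO./.XX/X.., (2,1):-1/OO./.X./XX., (2,2):-1/OO./.X./X.X
[OOX/.X./X..] end (terminal -1, O#3); searched O../.X./X.. to 6

value(O../.X./X.., O) = -1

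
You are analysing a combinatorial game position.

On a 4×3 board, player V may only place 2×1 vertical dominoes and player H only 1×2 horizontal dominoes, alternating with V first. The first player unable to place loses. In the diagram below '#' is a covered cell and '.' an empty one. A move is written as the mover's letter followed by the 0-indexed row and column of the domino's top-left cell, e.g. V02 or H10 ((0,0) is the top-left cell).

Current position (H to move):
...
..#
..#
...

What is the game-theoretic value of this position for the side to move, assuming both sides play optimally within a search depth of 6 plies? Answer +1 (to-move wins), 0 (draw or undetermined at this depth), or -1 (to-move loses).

value(.../..#/..#/..., H) = -1

ply 1, H at .../..#/..#/... | H00=-1→##./..#/..#/...*; H01=-1→.##/..#/..#/...; H10=-1→.../###/..#/...; H20=-1→.../..#/###/...; H30=-1→.../..#/..#/##.; H31=-1→.../..#/..#/.##
ply 2, V at ##./..#/..#/... | V10=+1→##./#.#/#.#/...*; V11=+1→##./.##/.##/...; V20=+1→##./..#/#.#/#..; V21=+1→##./..#/.##/.#.
ply 3, H at ##./#.#/#.#/... | H30=-1→##./#.#/#.#/##.*; H31=-1→##./#.#/#.#/.##
ply 4, V at ##./#.#/#.#/##. | V11=+1→##./###/###/##.*
ply 5: ##./###/###/##. is terminal -1 (H); from .../..#/..#/... depth 6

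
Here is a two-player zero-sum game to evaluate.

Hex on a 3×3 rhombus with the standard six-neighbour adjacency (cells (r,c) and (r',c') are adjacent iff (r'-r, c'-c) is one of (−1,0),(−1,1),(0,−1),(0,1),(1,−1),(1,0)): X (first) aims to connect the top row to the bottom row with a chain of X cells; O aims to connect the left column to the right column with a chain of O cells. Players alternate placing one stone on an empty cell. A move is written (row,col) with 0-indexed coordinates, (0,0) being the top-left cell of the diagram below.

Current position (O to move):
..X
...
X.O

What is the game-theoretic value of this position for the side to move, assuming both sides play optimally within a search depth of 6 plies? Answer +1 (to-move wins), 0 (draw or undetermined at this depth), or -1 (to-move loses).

value(..X/.../X.O, O) = -1

p1 O@[..X/.../X.O]: (0,0)[O.X/.../X.O]-1* (0,1)[.OX/.../X.O]-1 (1,0)[..X/O../X.O]-1 (1,1)[..X/.O./X.O]-1 (1,2)[..X/..O/X.O]-1 (2,1)[..X/.../XOO]-1
p2 X@[O.X/.../X.O]: (0,1)[OXX/.../X.O]+1* (1,0)[O.X/X../X.O]+1 (1,1)[O.X/.X./X.O]+1 (1,2)[O.X/..X/X.O]+1 (2,1)[O.X/.../XXO]+1
p3 O@[OXX/.../X.O]: (1,0)[OXX/O../X.O]-1* (1,1)[OXX/.O./X.O]-1 (1,2)[OXX/..O/X.O]-1 (2,1)[OXX/.../XOO]-1
p4 X@[OXX/O../X.O]: (1,1)[OXX/OX./X.O]+1* (1,2)[OXX/O.X/X.O]+1 (2,1)[OXX/O../XXO]+1
p5 O@[OXX/OX./X.O] terminal -1; root [..X/.../X.O] d6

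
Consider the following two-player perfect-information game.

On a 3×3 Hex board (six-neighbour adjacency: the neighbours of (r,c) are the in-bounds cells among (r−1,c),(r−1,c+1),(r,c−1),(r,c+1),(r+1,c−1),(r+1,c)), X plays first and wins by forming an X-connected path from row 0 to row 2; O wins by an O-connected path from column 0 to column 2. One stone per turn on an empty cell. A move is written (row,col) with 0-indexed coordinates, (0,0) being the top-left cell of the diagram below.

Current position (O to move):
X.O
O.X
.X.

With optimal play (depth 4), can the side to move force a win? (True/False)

O winning at [X.O/O.X/.X.]: True

p1 O@[X.O/O.X/.X.]: (0,1)[XOO/O.X/.X.]+1* (1,1)[X.O/OOX/.X.]+1 (2,0)[X.O/O.X/OX.]+1 (2,2)[X.O/O.X/.XO]+1
p2 X@[XOO/O.X/.X.] terminal -1; root [X.O/O.X/.X.] d4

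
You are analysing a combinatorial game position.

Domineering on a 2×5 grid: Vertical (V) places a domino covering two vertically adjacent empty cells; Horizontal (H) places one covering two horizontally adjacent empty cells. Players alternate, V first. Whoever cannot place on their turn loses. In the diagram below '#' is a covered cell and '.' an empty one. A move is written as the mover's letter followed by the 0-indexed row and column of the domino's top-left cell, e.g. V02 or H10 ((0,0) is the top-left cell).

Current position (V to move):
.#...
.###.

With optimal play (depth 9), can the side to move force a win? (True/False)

ply 1, V at .#.../.###. | V00=-1→##.../####.; V04=+1→.#..#/.####*
ply 2, H at .#..#/.#### | H02=-1→.####/.####*
ply 3, V at .####/.#### | V00=+1→#####/#####*
ply 4: #####/##### is terminal -1 (H); from .#.../.###. depth 9

V winning at [.#.../.###.]: True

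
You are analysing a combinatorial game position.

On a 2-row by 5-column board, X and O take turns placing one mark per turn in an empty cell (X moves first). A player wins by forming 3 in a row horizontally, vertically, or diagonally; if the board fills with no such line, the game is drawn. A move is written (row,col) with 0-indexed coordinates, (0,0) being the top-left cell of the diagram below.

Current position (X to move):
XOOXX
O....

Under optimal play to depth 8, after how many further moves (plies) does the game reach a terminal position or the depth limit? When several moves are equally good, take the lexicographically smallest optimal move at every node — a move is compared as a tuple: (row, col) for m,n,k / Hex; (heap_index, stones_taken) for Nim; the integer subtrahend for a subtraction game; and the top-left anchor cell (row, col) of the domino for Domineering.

p1 X@[XOOXX/O....]: (1,1)[XOOXX/OX...]+0* (1,2)[XOOXX/O.X..]+0 (1,3)[XOOXX/O..X.]+0 (1,4)[XOOXX/O...X]+0
p2 O@[XOOXX/OX...]: (1,2)[XOOXX/OXO..]+0* (1,3)[XOOXX/OX.O.]+0 (1,4)[XOOXX/OX..O]+0
p3 X@[XOOXX/OXO..]: (1,3)[XOOXX/OXOX.]+0* (1,4)[XOOXX/OXO.X]+0
p4 O@[XOOXX/OXOX.]: (1,4)[XOOXX/OXOXO]+0*
p5 X@[XOOXX/OXOXO] terminal +0; root [XOOXX/O....] d8

PV length from [XOOXX/O....]: 4 plies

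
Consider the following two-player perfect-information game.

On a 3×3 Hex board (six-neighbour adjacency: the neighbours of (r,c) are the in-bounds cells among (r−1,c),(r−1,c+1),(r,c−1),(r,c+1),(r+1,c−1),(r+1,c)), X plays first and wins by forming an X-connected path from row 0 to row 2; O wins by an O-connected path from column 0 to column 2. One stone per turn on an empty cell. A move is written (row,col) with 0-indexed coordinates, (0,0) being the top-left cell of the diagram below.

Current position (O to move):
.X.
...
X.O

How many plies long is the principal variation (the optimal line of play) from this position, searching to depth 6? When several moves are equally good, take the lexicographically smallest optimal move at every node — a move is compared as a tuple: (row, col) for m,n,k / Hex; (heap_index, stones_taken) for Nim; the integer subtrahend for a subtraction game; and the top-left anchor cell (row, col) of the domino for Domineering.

PV length from [.X./.../X.O]: 4 plies

ply 1, O at .X./.../X.O | (0,0)=-1→OX./.../X.O*; (0,2)=-1→.XO/.../X.O; (1,0)=-1→.X./O../X.O; (1,1)=-1→.X./.O./X.O; (1,2)=-1→.X./..O/X.O; (2,1)=-1→.X./.../XOO
ply 2, X at OX./.../X.O | (0,2)=+1→OXX/.../X.O*; (1,0)=+1→OX./X../X.O; (1,1)=+1→OX./.X./X.O; (1,2)=+1→OX./..X/X.O; (2,1)=+1→OX./.../XXO
ply 3, O at OXX/.../X.O | (1,0)=-1→OXX/O../X.O*; (1,1)=-1→OXX/.O./X.O; (1,2)=-1→OXX/..O/X.O; (2,1)=-1→OXX/.../XOO
ply 4, X at OXX/O../X.O | (1,1)=+1→OXX/OX./X.O*; (1,2)=+1→OXX/O.X/X.O; (2,1)=+1→OXX/O../XXO
ply 5: OXX/OX./X.O is terminal -1 (O); from .X./.../X.O depth 6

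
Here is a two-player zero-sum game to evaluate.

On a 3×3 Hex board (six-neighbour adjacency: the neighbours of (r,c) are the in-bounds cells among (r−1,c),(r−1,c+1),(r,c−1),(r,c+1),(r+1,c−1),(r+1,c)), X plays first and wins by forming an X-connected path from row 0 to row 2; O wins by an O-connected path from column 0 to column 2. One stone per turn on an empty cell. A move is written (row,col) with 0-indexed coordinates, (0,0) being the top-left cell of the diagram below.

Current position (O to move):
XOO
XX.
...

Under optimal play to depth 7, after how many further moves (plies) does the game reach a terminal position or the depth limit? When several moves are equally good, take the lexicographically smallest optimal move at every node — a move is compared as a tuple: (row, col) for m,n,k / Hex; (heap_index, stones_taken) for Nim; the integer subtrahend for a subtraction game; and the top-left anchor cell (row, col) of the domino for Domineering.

PV length from [XOO/XX./...]: 2 plies

p1 O@[XOO/XX./...]: (1,2)[XOO/XXO/...]-1* (2,0)[XOO/XX./O..]-1 (2,1)[XOO/XX./.O.]-1 (2,2)[XOO/XX./..O]-1
p2 X@[XOO/XXO/...]: (2,0)[XOO/XXO/X..]+1* (2,1)[XOO/XXO/.X.]+1 (2,2)[XOO/XXO/..X]+1
p3 O@[XOO/XXO/X..] terminal -1; root [XOO/XX./...] d7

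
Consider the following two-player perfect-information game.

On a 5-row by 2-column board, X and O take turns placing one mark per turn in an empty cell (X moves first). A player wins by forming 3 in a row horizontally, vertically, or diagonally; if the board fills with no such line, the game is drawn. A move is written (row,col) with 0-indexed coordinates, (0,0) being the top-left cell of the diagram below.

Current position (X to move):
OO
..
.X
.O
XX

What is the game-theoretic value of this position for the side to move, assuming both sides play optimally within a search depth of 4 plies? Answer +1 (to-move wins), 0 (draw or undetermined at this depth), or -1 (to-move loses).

ply 1, X at OO/../.X/.O/XX | (1,0)=+0→OO/X./.X/.O/XX*; (1,1)=+0→OO/.X/.X/.O/XX; (2,0)=+0→OO/../XX/.O/XX; (3,0)=+0→OO/../.X/XO/XX
ply 2, O at OO/X./.X/.O/XX | (1,1)=+0→OO/XO/.X/.O/XX*; (2,0)=+0→OO/X./OX/.O/XX; (3,0)=+0→OO/X./.X/OO/XX
ply 3, X at OO/XO/.X/.O/XX | (2,0)=+0→OO/XO/XX/.O/XX*; (3,0)=+0→OO/XO/.X/XO/XX
ply 4, O at OO/XO/XX/.O/XX | (3,0)=+0→OO/XO/XX/OO/XX*
ply 5: OO/XO/XX/OO/XX is terminal +0 (X); from OO/../.X/.O/XX depth 4

value(OO/../.X/.O/XX, X) = 0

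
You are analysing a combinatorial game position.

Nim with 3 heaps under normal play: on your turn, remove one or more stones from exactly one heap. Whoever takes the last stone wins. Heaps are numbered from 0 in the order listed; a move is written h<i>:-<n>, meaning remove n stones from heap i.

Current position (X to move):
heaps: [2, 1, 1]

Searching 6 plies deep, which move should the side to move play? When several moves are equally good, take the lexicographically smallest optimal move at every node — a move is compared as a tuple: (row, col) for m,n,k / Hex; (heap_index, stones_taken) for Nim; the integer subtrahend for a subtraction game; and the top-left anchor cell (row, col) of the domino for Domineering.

p1 X@[(2,1,1)]: h0:-1[(1,1,1)]-1 h0:-2[(0,1,1)]+1* h1:-1[(2,0,1)]-1 h2:-1[(2,1,0)]-1
p2 O@[(0,1,1)]: h1:-1[(0,0,1)]-1* h2:-1[(0,1,0)]-1
p3 X@[(0,0,1)]: h2:-1[(0,0,0)]+1*
p4 O@[(0,0,0)] terminal -1; root [(2,1,1)] d6

X's best at [(2,1,1)]: h0:-2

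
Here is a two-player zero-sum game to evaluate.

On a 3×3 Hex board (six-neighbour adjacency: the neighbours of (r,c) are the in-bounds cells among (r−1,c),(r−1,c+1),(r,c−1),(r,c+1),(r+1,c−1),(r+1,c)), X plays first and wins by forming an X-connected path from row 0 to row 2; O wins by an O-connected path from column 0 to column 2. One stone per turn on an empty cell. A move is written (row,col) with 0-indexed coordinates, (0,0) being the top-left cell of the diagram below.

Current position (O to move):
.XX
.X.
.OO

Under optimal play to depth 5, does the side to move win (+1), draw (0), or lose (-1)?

[.XX/.X./.OO] O move#1: (0,0):-1/OXX/.X./.OO, (1,0):-1/.XX/OX./.OO, (1,2):-1/.XX/.XO/.OO, (2,0):+1/.XX/.X./OOO*
[.XX/.X./OOO] end (terminal -1, X#2); searched .XX/.X./.OO to 5

value(.XX/.X./.OO, O) = +1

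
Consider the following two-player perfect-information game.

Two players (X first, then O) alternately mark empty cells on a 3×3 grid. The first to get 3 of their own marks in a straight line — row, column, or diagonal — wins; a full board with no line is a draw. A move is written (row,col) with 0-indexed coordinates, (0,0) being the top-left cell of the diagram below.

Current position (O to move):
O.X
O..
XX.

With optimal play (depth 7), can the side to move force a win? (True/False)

O winning at [O.X/O../XX.]: False

ply 1, O at O.X/O../XX. | (0,1)=-1→OOX/O../XX.*; (1,1)=-1→O.X/OO./XX.; (1,2)=-1→O.X/O.O/XX.; (2,2)=-1→O.X/O../XXO
ply 2, X at OOX/O../XX. | (1,1)=+1→OOX/OX./XX.*; (1,2)=+1→OOX/O.X/XX.; (2,2)=+1→OOX/O../XXX
ply 3: OOX/OX./XX. is terminal -1 (O); from O.X/O../XX. depth 7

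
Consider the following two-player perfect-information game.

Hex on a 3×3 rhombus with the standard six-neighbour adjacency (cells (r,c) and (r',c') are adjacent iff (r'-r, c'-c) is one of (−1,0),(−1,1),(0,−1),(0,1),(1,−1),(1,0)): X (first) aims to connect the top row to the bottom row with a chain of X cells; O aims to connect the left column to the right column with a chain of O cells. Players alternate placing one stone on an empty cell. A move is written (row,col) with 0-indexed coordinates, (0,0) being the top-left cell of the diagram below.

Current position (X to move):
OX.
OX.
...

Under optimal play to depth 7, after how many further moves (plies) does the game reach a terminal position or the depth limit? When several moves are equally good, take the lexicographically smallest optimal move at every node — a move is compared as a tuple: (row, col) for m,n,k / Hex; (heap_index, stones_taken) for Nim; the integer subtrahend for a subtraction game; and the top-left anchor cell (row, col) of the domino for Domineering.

PV length from [OX./OX./...]: 3 plies

ply 1, X at OX./OX./... | (0,2)=+1→OXX/OX./...*; (1,2)=+1→OX./OXX/...; (2,0)=+1→OX./OX./X..; (2,1)=+1→OX./OX./.X.; (2,2)=+1→OX./OX./..X
ply 2, O at OXX/OX./... | (1,2)=-1→OXX/OXO/...*; (2,0)=-1→OXX/OX./O..; (2,1)=-1→OXX/OX./.O.; (2,2)=-1→OXX/OX./..O
ply 3, X at OXX/OXO/... | (2,0)=+1→OXX/OXO/X..*; (2,1)=+1→OXX/OXO/.X.; (2,2)=+1→OXX/OXO/..X
ply 4: OXX/OXO/X.. is terminal -1 (O); from OX./OX./... depth 7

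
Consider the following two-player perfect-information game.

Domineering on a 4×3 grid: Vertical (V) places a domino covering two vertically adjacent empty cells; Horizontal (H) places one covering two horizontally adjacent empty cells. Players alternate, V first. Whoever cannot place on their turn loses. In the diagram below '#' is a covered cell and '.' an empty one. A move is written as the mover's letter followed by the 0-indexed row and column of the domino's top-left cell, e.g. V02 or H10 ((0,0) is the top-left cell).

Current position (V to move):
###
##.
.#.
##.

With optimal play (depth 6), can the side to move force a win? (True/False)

V winning at [###/##./.#./##.]: True

[###/##./.#./##.] V move#1: V12:+1/###/###/.##/##.*, V22:+1/###/##./.##/###
[###/###/.##/##.] end (terminal -1, H#2); searched ###/##./.#./##. to 6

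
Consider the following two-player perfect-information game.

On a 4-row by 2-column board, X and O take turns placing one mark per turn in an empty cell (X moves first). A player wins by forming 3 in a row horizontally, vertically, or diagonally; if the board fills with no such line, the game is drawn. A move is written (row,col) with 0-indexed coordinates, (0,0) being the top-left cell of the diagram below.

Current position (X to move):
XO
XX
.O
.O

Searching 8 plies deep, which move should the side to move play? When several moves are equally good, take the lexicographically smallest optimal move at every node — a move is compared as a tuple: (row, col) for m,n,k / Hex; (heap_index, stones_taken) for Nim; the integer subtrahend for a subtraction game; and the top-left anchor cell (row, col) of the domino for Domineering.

ply 1, X at XO/XX/.O/.O | (2,0)=+1→XO/XX/XO/.O*; (3,0)=+0→XO/XX/.O/XO
ply 2: XO/XX/XO/.O is terminal -1 (O); from XO/XX/.O/.O depth 8

X's best at [XO/XX/.O/.O]: (2,0)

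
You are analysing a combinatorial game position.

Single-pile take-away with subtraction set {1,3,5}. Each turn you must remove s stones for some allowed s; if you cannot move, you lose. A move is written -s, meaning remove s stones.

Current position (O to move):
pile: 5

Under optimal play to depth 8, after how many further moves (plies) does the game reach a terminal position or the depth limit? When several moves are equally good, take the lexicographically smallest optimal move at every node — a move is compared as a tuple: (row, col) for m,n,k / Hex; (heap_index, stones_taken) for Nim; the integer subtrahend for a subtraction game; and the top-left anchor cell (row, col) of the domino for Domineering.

p1 O@[5]: -1[4]+1* -3[2]+1 -5[0]+1
p2 X@[4]: -1[3]-1* -3[1]-1
p3 O@[3]: -1[2]+1* -3[0]+1
p4 X@[2]: -1[1]-1*
p5 O@[1]: -1[0]+1*
p6 X@[0] terminal -1; root [5] d8

PV length from [5]: 5 plies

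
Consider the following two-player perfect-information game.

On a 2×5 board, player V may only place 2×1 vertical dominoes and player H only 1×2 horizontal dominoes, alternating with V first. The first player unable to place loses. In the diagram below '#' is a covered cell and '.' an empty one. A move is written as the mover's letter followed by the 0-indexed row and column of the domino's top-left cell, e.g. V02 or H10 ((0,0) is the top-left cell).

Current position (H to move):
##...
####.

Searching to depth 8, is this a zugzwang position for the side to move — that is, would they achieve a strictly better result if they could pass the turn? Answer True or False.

[##.../####.] H move#1: H02:-1/####./####., H03:+1/##.##/####.*
[##.##/####.] end (terminal -1, V#2); searched ##.../####. to 8
if H skipped the turn, V would face:
~ [##.../####.] V move#1: V04:-1/##..#/#####*
~ [##..#/#####] H move#2: H02:+1/#####/#####*
~ [#####/#####] end (terminal -1, V#3); searched ##.../####. to 8
compare (H): move=+1 vs pass=+1

zugzwang(##.../####., H) = False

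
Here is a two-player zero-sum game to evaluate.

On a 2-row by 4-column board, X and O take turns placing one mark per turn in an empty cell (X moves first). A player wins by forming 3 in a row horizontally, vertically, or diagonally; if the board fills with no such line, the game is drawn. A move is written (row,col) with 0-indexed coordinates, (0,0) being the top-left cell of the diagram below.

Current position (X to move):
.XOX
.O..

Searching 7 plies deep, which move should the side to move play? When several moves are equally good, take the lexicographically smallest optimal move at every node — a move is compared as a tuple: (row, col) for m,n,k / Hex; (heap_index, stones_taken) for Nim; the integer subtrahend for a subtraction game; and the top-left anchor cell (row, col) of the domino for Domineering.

ply 1, X at .XOX/.O.. | (0,0)=-1→XXOX/.O..; (1,0)=+0→.XOX/XO..*; (1,2)=+0→.XOX/.OX.; (1,3)=+0→.XOX/.O.X
ply 2, O at .XOX/XO.. | (0,0)=+0→OXOX/XO..*; (1,2)=+0→.XOX/XOO.; (1,3)=+0→.XOX/XO.O
ply 3, X at OXOX/XO.. | (1,2)=+0→OXOX/XOX.*; (1,3)=+0→OXOX/XO.X
ply 4, O at OXOX/XOX. | (1,3)=+0→OXOX/XOXO*
ply 5: OXOX/XOXO is terminal +0 (X); from .XOX/.O.. depth 7

X's best at [.XOX/.O..]: (1,0)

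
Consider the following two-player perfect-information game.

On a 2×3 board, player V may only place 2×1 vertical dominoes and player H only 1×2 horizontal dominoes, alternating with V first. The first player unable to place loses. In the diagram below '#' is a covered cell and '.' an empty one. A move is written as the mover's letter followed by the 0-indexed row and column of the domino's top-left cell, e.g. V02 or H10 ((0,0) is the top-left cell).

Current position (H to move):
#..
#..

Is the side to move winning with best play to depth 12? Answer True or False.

H winning at [#../#..]: True

p1 H@[#../#..]: H01[###/#..]+1* H11[#../###]+1
p2 V@[###/#..] terminal -1; root [#../#..] d12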